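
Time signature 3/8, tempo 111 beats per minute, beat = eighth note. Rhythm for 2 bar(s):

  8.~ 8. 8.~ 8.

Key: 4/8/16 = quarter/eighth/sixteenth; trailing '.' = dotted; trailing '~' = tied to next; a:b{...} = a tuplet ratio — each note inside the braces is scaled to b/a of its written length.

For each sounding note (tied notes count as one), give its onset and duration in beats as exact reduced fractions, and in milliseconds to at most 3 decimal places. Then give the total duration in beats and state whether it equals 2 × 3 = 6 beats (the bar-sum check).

1) 0.0ms=0b +1621.622ms=3b
2) 1621.622ms=3b +1621.622ms=3b
Σ=6b of 6 (111bpm 3/8) — PASS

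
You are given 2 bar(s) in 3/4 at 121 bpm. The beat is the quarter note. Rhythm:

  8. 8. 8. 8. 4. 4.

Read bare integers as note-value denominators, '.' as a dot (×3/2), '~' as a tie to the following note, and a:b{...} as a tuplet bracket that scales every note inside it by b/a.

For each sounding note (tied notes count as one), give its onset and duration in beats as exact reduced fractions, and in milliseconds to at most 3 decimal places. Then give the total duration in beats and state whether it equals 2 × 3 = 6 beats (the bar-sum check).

1) 0.0ms=0b +371.901ms=3/4b
2) 371.901ms=3/4b +371.901ms=3/4b
3) 743.802ms=3/2b +371.901ms=3/4b
4) 1115.702ms=9/4b +371.901ms=3/4b
5) 1487.603ms=3b +743.802ms=3/2b
6) 2231.405ms=9/2b +743.802ms=3/2b
Σ=6b of 6 (121bpm 3/4) — PASS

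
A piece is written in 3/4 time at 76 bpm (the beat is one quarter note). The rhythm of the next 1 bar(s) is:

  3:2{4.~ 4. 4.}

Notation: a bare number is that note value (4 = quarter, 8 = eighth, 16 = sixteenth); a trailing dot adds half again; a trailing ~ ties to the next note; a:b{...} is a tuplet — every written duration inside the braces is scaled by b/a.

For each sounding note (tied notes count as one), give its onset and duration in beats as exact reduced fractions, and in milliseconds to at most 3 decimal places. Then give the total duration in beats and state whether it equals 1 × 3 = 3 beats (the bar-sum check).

1) 0.0ms=0b +1578.947ms=2b
2) 1578.947ms=2b +789.474ms=1b
Σ=3b of 3 (76bpm 3/4) — PASS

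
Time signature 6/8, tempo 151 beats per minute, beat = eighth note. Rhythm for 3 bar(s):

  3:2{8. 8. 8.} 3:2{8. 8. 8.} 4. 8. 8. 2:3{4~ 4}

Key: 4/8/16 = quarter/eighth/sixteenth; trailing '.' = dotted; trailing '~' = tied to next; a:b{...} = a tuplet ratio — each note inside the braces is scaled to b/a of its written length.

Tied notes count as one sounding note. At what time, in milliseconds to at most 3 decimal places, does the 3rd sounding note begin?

note 3 onset = 2b = 794.702ms

1. 0.0ms @ 0 + 397.351ms (1)
2. 397.351ms @ 1 + 397.351ms (1)
3. 794.702ms @ 2 + 397.351ms (1)
4. 1192.053ms @ 3 + 397.351ms (1)
5. 1589.404ms @ 4 + 397.351ms (1)
6. 1986.755ms @ 5 + 397.351ms (1)
7. 2384.106ms @ 6 + 1192.053ms (3)
8. 3576.159ms @ 9 + 596.026ms (3/2)
9. 4172.185ms @ 21/2 + 596.026ms (3/2)
10. 4768.212ms @ 12 + 2384.106ms (6)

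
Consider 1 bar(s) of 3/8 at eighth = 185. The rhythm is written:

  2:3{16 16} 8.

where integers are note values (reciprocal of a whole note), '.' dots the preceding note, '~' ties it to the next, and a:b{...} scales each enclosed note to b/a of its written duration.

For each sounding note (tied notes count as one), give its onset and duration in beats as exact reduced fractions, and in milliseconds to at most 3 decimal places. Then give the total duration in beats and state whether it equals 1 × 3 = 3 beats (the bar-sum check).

1) 0.0ms=0b +243.243ms=3/4b
2) 243.243ms=3/4b +243.243ms=3/4b
3) 486.486ms=3/2b +486.486ms=3/2b
Σ=3b of 3 (185bpm 3/8) — PASS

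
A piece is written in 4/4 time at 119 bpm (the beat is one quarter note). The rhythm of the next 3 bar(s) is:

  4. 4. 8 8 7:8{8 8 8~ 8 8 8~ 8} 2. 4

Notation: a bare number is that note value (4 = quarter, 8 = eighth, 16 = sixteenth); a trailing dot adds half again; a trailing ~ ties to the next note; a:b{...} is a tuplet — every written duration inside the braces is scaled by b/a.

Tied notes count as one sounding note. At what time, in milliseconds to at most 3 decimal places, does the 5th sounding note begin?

1. 0.0ms @ 0 + 756.303ms (3/2)
2. 756.303ms @ 3/2 + 756.303ms (3/2)
3. 1512.605ms @ 3 + 252.101ms (1/2)
4. 1764.706ms @ 7/2 + 252.101ms (1/2)
5. 2016.807ms @ 4 + 288.115ms (4/7)
6. 2304.922ms @ 32/7 + 288.115ms (4/7)
7. 2593.037ms @ 36/7 + 576.23ms (8/7)
8. 3169.268ms @ 44/7 + 288.115ms (4/7)
9. 3457.383ms @ 48/7 + 576.23ms (8/7)
10. 4033.613ms @ 8 + 1512.605ms (3)
11. 5546.218ms @ 11 + 504.202ms (1)

note 5 onset = 4b = 2016.807ms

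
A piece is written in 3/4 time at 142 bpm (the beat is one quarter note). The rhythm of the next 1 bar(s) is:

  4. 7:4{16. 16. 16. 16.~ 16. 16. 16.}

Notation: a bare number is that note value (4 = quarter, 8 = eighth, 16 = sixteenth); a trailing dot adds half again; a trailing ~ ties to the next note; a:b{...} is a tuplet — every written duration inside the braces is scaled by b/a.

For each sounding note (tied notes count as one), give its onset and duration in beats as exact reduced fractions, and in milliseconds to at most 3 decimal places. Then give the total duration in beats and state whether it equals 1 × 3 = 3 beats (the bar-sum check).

1) 0.0ms=0b +633.803ms=3/2b
2) 633.803ms=3/2b +90.543ms=3/14b
3) 724.346ms=12/7b +90.543ms=3/14b
4) 814.889ms=27/14b +90.543ms=3/14b
5) 905.433ms=15/7b +181.087ms=3/7b
6) 1086.519ms=18/7b +90.543ms=3/14b
7) 1177.062ms=39/14b +90.543ms=3/14b
Σ=3b of 3 (142bpm 3/4) — PASS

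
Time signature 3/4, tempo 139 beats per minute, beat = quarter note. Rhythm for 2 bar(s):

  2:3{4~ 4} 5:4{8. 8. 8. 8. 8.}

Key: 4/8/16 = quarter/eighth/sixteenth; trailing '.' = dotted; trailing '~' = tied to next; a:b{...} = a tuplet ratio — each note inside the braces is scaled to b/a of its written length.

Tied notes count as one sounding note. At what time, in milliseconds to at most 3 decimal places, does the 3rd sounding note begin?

note 3 onset = 18/5b = 1553.957ms

1. 0.0ms @ 0 + 1294.964ms (3)
2. 1294.964ms @ 3 + 258.993ms (3/5)
3. 1553.957ms @ 18/5 + 258.993ms (3/5)
4. 1812.95ms @ 21/5 + 258.993ms (3/5)
5. 2071.942ms @ 24/5 + 258.993ms (3/5)
6. 2330.935ms @ 27/5 + 258.993ms (3/5)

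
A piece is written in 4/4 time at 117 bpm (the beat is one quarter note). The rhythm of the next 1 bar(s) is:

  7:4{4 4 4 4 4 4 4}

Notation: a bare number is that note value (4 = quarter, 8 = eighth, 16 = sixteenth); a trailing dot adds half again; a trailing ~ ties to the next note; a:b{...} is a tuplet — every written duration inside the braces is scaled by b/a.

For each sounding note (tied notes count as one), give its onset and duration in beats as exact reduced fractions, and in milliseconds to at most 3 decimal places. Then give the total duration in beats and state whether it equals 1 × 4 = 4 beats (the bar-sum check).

1) 0.0ms=0b +293.04ms=4/7b
2) 293.04ms=4/7b +293.04ms=4/7b
3) 586.081ms=8/7b +293.04ms=4/7b
4) 879.121ms=12/7b +293.04ms=4/7b
5) 1172.161ms=16/7b +293.04ms=4/7b
6) 1465.201ms=20/7b +293.04ms=4/7b
7) 1758.242ms=24/7b +293.04ms=4/7b
Σ=4b of 4 (117bpm 4/4) — PASS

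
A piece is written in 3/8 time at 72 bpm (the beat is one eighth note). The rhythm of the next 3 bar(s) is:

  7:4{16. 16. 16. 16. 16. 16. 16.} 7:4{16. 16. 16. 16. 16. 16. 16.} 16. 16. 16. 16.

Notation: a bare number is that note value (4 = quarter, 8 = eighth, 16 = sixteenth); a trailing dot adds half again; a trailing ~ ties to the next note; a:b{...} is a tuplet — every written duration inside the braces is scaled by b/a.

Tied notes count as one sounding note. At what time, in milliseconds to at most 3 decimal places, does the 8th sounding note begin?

1. 0.0ms @ 0 + 357.143ms (3/7)
2. 357.143ms @ 3/7 + 357.143ms (3/7)
3. 714.286ms @ 6/7 + 357.143ms (3/7)
4. 1071.429ms @ 9/7 + 357.143ms (3/7)
5. 1428.571ms @ 12/7 + 357.143ms (3/7)
6. 1785.714ms @ 15/7 + 357.143ms (3/7)
7. 2142.857ms @ 18/7 + 357.143ms (3/7)
8. 2500.0ms @ 3 + 357.143ms (3/7)
9. 2857.143ms @ 24/7 + 357.143ms (3/7)
10. 3214.286ms @ 27/7 + 357.143ms (3/7)
11. 3571.429ms @ 30/7 + 357.143ms (3/7)
12. 3928.571ms @ 33/7 + 357.143ms (3/7)
13. 4285.714ms @ 36/7 + 357.143ms (3/7)
14. 4642.857ms @ 39/7 + 357.143ms (3/7)
15. 5000.0ms @ 6 + 625.0ms (3/4)
16. 5625.0ms @ 27/4 + 625.0ms (3/4)
17. 6250.0ms @ 15/2 + 625.0ms (3/4)
18. 6875.0ms @ 33/4 + 625.0ms (3/4)

note 8 onset = 3b = 2500.0ms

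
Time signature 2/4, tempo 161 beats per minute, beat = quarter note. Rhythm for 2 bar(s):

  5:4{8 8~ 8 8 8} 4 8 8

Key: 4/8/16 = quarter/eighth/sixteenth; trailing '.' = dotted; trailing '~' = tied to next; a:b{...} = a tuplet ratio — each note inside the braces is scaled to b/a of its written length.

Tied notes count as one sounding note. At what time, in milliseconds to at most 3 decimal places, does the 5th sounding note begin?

note 5 onset = 2b = 745.342ms

1. 0.0ms @ 0 + 149.068ms (2/5)
2. 149.068ms @ 2/5 + 298.137ms (4/5)
3. 447.205ms @ 6/5 + 149.068ms (2/5)
4. 596.273ms @ 8/5 + 149.068ms (2/5)
5. 745.342ms @ 2 + 372.671ms (1)
6. 1118.012ms @ 3 + 186.335ms (1/2)
7. 1304.348ms @ 7/2 + 186.335ms (1/2)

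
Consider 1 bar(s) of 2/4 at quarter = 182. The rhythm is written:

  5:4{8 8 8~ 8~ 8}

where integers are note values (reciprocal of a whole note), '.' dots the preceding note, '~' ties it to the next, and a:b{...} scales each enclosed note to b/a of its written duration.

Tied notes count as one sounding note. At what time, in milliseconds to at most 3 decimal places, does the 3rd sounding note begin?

1. 0.0ms @ 0 + 131.868ms (2/5)
2. 131.868ms @ 2/5 + 131.868ms (2/5)
3. 263.736ms @ 4/5 + 395.604ms (6/5)

note 3 onset = 4/5b = 263.736ms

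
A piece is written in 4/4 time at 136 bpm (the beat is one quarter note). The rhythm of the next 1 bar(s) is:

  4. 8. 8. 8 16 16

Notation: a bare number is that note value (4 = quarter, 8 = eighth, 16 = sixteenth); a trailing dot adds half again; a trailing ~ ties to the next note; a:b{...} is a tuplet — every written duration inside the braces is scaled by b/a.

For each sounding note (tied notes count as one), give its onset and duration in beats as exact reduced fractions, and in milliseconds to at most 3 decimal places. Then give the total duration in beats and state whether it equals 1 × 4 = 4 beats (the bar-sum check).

1) 0.0ms=0b +661.765ms=3/2b
2) 661.765ms=3/2b +330.882ms=3/4b
3) 992.647ms=9/4b +330.882ms=3/4b
4) 1323.529ms=3b +220.588ms=1/2b
5) 1544.118ms=7/2b +110.294ms=1/4b
6) 1654.412ms=15/4b +110.294ms=1/4b
Σ=4b of 4 (136bpm 4/4) — PASS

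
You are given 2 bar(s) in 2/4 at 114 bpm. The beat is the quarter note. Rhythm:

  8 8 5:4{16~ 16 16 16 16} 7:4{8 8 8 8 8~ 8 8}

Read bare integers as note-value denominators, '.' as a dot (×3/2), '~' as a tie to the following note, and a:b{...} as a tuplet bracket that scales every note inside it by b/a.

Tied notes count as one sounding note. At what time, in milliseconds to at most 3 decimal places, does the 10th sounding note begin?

note 10 onset = 20/7b = 1503.759ms

1. 0.0ms @ 0 + 263.158ms (1/2)
2. 263.158ms @ 1/2 + 263.158ms (1/2)
3. 526.316ms @ 1 + 210.526ms (2/5)
4. 736.842ms @ 7/5 + 105.263ms (1/5)
5. 842.105ms @ 8/5 + 105.263ms (1/5)
6. 947.368ms @ 9/5 + 105.263ms (1/5)
7. 1052.632ms @ 2 + 150.376ms (2/7)
8. 1203.008ms @ 16/7 + 150.376ms (2/7)
9. 1353.383ms @ 18/7 + 150.376ms (2/7)
10. 1503.759ms @ 20/7 + 150.376ms (2/7)
11. 1654.135ms @ 22/7 + 300.752ms (4/7)
12. 1954.887ms @ 26/7 + 150.376ms (2/7)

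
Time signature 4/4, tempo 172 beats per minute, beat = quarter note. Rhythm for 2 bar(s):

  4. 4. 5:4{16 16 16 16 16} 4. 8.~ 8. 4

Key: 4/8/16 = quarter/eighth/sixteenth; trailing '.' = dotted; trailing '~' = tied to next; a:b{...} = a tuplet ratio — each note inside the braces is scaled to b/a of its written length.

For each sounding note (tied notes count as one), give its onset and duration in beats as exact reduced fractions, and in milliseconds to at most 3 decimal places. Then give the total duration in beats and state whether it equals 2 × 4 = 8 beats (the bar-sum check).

1) 0.0ms=0b +523.256ms=3/2b
2) 523.256ms=3/2b +523.256ms=3/2b
3) 1046.512ms=3b +69.767ms=1/5b
4) 1116.279ms=16/5b +69.767ms=1/5b
5) 1186.047ms=17/5b +69.767ms=1/5b
6) 1255.814ms=18/5b +69.767ms=1/5b
7) 1325.581ms=19/5b +69.767ms=1/5b
8) 1395.349ms=4b +523.256ms=3/2b
9) 1918.605ms=11/2b +523.256ms=3/2b
10) 2441.86ms=7b +348.837ms=1b
Σ=8b of 8 (172bpm 4/4) — PASS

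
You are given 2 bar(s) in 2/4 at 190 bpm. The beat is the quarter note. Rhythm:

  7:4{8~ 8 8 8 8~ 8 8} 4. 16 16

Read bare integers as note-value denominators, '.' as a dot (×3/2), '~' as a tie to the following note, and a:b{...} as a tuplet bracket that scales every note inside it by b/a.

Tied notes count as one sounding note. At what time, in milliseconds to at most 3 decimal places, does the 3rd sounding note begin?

note 3 onset = 6/7b = 270.677ms

1. 0.0ms @ 0 + 180.451ms (4/7)
2. 180.451ms @ 4/7 + 90.226ms (2/7)
3. 270.677ms @ 6/7 + 90.226ms (2/7)
4. 360.902ms @ 8/7 + 180.451ms (4/7)
5. 541.353ms @ 12/7 + 90.226ms (2/7)
6. 631.579ms @ 2 + 473.684ms (3/2)
7. 1105.263ms @ 7/2 + 78.947ms (1/4)
8. 1184.211ms @ 15/4 + 78.947ms (1/4)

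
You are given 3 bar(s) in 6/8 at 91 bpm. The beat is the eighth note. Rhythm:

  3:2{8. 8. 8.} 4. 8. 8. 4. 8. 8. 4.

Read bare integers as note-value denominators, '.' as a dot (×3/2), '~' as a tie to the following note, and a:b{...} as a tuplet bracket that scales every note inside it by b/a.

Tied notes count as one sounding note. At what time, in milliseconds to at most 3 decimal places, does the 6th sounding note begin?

note 6 onset = 15/2b = 4945.055ms

1. 0.0ms @ 0 + 659.341ms (1)
2. 659.341ms @ 1 + 659.341ms (1)
3. 1318.681ms @ 2 + 659.341ms (1)
4. 1978.022ms @ 3 + 1978.022ms (3)
5. 3956.044ms @ 6 + 989.011ms (3/2)
6. 4945.055ms @ 15/2 + 989.011ms (3/2)
7. 5934.066ms @ 9 + 1978.022ms (3)
8. 7912.088ms @ 12 + 989.011ms (3/2)
9. 8901.099ms @ 27/2 + 989.011ms (3/2)
10. 9890.11ms @ 15 + 1978.022ms (3)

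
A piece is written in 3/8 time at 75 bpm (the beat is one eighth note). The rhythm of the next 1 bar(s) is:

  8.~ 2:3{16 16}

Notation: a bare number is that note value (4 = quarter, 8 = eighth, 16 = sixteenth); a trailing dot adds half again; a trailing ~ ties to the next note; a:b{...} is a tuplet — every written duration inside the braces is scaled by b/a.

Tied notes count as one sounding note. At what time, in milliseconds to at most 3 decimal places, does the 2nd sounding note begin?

1. 0.0ms @ 0 + 1800.0ms (9/4)
2. 1800.0ms @ 9/4 + 600.0ms (3/4)

note 2 onset = 9/4b = 1800.0ms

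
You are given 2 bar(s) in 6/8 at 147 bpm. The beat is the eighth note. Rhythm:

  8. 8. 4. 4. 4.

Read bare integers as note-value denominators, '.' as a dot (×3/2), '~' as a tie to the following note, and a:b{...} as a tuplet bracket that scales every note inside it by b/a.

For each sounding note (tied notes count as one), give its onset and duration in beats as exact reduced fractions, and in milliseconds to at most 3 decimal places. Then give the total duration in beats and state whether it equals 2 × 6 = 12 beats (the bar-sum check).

1) 0.0ms=0b +612.245ms=3/2b
2) 612.245ms=3/2b +612.245ms=3/2b
3) 1224.49ms=3b +1224.49ms=3b
4) 2448.98ms=6b +1224.49ms=3b
5) 3673.469ms=9b +1224.49ms=3b
Σ=12b of 12 (147bpm 6/8) — PASS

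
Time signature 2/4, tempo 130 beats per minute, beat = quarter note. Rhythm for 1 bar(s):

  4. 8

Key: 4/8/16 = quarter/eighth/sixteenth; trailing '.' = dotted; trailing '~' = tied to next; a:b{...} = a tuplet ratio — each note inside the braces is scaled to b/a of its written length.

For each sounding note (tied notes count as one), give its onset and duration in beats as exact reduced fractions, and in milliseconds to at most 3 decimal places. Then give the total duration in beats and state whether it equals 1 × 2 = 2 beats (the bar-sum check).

1) 0.0ms=0b +692.308ms=3/2b
2) 692.308ms=3/2b +230.769ms=1/2b
Σ=2b of 2 (130bpm 2/4) — PASS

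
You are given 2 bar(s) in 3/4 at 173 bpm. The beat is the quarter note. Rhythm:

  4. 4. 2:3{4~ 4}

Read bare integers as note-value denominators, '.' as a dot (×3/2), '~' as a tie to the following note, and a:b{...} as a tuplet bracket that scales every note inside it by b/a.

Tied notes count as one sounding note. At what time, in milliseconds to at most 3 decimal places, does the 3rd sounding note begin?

note 3 onset = 3b = 1040.462ms

1. 0.0ms @ 0 + 520.231ms (3/2)
2. 520.231ms @ 3/2 + 520.231ms (3/2)
3. 1040.462ms @ 3 + 1040.462ms (3)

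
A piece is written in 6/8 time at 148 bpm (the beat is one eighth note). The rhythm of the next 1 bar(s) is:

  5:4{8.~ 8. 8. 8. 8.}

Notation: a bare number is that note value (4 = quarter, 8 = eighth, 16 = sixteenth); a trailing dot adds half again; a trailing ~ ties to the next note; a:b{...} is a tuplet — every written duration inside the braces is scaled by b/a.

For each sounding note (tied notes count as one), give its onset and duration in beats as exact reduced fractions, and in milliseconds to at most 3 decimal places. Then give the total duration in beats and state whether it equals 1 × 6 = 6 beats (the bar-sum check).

1) 0.0ms=0b +972.973ms=12/5b
2) 972.973ms=12/5b +486.486ms=6/5b
3) 1459.459ms=18/5b +486.486ms=6/5b
4) 1945.946ms=24/5b +486.486ms=6/5b
Σ=6b of 6 (148bpm 6/8) — PASS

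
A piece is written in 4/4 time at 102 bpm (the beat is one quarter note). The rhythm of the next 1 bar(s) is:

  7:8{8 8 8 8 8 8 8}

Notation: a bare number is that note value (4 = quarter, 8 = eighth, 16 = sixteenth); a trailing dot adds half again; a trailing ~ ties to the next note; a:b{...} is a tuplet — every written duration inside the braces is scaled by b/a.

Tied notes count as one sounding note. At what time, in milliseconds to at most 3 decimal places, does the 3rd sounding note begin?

note 3 onset = 8/7b = 672.269ms

1. 0.0ms @ 0 + 336.134ms (4/7)
2. 336.134ms @ 4/7 + 336.134ms (4/7)
3. 672.269ms @ 8/7 + 336.134ms (4/7)
4. 1008.403ms @ 12/7 + 336.134ms (4/7)
5. 1344.538ms @ 16/7 + 336.134ms (4/7)
6. 1680.672ms @ 20/7 + 336.134ms (4/7)
7. 2016.807ms @ 24/7 + 336.134ms (4/7)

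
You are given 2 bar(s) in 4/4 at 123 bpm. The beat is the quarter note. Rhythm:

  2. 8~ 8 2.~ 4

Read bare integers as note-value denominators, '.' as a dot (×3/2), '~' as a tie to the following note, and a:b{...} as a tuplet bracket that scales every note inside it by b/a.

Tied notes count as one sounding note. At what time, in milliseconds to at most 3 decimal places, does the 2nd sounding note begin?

1. 0.0ms @ 0 + 1463.415ms (3)
2. 1463.415ms @ 3 + 487.805ms (1)
3. 1951.22ms @ 4 + 1951.22ms (4)

note 2 onset = 3b = 1463.415ms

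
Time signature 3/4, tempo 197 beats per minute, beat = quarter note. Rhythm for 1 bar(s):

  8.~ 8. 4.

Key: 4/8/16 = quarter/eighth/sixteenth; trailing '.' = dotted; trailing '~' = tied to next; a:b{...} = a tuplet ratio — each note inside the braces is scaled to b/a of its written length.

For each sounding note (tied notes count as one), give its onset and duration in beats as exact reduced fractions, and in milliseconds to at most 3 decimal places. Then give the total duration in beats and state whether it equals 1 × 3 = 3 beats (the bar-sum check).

1) 0.0ms=0b +456.853ms=3/2b
2) 456.853ms=3/2b +456.853ms=3/2b
Σ=3b of 3 (197bpm 3/4) — PASS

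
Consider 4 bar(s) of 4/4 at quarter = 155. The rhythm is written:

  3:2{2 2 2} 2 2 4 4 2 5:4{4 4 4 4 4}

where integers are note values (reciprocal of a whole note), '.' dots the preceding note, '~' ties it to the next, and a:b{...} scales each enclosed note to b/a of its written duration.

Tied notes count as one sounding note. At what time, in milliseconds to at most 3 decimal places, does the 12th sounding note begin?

note 12 onset = 72/5b = 5574.194ms

1. 0.0ms @ 0 + 516.129ms (4/3)
2. 516.129ms @ 4/3 + 516.129ms (4/3)
3. 1032.258ms @ 8/3 + 516.129ms (4/3)
4. 1548.387ms @ 4 + 774.194ms (2)
5. 2322.581ms @ 6 + 774.194ms (2)
6. 3096.774ms @ 8 + 387.097ms (1)
7. 3483.871ms @ 9 + 387.097ms (1)
8. 3870.968ms @ 10 + 774.194ms (2)
9. 4645.161ms @ 12 + 309.677ms (4/5)
10. 4954.839ms @ 64/5 + 309.677ms (4/5)
11. 5264.516ms @ 68/5 + 309.677ms (4/5)
12. 5574.194ms @ 72/5 + 309.677ms (4/5)
13. 5883.871ms @ 76/5 + 309.677ms (4/5)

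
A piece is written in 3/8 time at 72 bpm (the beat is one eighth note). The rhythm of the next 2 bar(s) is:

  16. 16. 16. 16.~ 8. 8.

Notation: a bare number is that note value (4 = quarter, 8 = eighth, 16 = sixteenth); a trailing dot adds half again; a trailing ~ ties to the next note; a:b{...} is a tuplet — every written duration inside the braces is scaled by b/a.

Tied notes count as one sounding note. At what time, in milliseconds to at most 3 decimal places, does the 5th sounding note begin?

note 5 onset = 9/2b = 3750.0ms

1. 0.0ms @ 0 + 625.0ms (3/4)
2. 625.0ms @ 3/4 + 625.0ms (3/4)
3. 1250.0ms @ 3/2 + 625.0ms (3/4)
4. 1875.0ms @ 9/4 + 1875.0ms (9/4)
5. 3750.0ms @ 9/2 + 1250.0ms (3/2)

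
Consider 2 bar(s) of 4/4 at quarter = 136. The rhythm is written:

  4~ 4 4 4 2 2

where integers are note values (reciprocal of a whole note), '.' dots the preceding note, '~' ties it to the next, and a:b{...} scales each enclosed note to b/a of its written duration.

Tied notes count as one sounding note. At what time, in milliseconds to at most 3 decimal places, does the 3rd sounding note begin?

note 3 onset = 3b = 1323.529ms

1. 0.0ms @ 0 + 882.353ms (2)
2. 882.353ms @ 2 + 441.176ms (1)
3. 1323.529ms @ 3 + 441.176ms (1)
4. 1764.706ms @ 4 + 882.353ms (2)
5. 2647.059ms @ 6 + 882.353ms (2)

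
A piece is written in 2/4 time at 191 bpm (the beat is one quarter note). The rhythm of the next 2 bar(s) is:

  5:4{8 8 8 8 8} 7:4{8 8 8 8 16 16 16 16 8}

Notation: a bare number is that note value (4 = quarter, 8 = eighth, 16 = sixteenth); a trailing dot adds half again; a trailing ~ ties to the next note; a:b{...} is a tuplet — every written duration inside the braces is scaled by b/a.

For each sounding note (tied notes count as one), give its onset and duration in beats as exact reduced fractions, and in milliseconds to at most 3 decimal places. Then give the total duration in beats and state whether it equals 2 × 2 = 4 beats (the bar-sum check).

1) 0.0ms=0b +125.654ms=2/5b
2) 125.654ms=2/5b +125.654ms=2/5b
3) 251.309ms=4/5b +125.654ms=2/5b
4) 376.963ms=6/5b +125.654ms=2/5b
5) 502.618ms=8/5b +125.654ms=2/5b
6) 628.272ms=2b +89.753ms=2/7b
7) 718.025ms=16/7b +89.753ms=2/7b
8) 807.779ms=18/7b +89.753ms=2/7b
9) 897.532ms=20/7b +89.753ms=2/7b
10) 987.285ms=22/7b +44.877ms=1/7b
11) 1032.162ms=23/7b +44.877ms=1/7b
12) 1077.038ms=24/7b +44.877ms=1/7b
13) 1121.915ms=25/7b +44.877ms=1/7b
14) 1166.791ms=26/7b +89.753ms=2/7b
Σ=4b of 4 (191bpm 2/4) — PASS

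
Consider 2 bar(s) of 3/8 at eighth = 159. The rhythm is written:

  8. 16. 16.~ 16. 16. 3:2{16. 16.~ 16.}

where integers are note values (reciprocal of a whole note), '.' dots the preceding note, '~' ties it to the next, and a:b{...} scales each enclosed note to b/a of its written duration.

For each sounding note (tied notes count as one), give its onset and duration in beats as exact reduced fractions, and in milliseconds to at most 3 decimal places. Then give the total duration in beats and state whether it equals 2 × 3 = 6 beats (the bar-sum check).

1) 0.0ms=0b +566.038ms=3/2b
2) 566.038ms=3/2b +283.019ms=3/4b
3) 849.057ms=9/4b +566.038ms=3/2b
4) 1415.094ms=15/4b +283.019ms=3/4b
5) 1698.113ms=9/2b +188.679ms=1/2b
6) 1886.792ms=5b +377.358ms=1b
Σ=6b of 6 (159bpm 3/8) — PASS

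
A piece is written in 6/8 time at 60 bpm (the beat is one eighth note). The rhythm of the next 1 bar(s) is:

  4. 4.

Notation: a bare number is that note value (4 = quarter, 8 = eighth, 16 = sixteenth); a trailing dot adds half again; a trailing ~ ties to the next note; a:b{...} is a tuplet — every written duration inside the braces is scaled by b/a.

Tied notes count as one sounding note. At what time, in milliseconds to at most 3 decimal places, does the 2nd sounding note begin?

1. 0.0ms @ 0 + 3000.0ms (3)
2. 3000.0ms @ 3 + 3000.0ms (3)

note 2 onset = 3b = 3000.0ms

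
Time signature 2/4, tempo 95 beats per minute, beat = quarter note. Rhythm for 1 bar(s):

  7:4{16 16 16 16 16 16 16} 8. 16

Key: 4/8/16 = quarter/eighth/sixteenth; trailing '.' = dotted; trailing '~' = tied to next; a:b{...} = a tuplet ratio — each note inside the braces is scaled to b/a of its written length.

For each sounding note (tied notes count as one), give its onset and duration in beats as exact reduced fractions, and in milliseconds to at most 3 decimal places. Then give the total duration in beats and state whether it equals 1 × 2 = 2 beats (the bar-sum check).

1) 0.0ms=0b +90.226ms=1/7b
2) 90.226ms=1/7b +90.226ms=1/7b
3) 180.451ms=2/7b +90.226ms=1/7b
4) 270.677ms=3/7b +90.226ms=1/7b
5) 360.902ms=4/7b +90.226ms=1/7b
6) 451.128ms=5/7b +90.226ms=1/7b
7) 541.353ms=6/7b +90.226ms=1/7b
8) 631.579ms=1b +473.684ms=3/4b
9) 1105.263ms=7/4b +157.895ms=1/4b
Σ=2b of 2 (95bpm 2/4) — PASS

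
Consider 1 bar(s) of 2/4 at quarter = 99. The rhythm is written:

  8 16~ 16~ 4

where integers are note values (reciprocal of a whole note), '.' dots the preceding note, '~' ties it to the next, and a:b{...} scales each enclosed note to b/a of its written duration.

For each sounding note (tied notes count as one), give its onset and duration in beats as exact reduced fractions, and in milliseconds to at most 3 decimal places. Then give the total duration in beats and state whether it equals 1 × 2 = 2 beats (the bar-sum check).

1) 0.0ms=0b +303.03ms=1/2b
2) 303.03ms=1/2b +909.091ms=3/2b
Σ=2b of 2 (99bpm 2/4) — PASS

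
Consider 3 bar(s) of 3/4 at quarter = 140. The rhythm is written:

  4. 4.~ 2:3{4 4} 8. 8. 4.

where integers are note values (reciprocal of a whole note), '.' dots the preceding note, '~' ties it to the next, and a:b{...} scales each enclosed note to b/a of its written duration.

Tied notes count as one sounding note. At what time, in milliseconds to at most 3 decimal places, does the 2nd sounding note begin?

1. 0.0ms @ 0 + 642.857ms (3/2)
2. 642.857ms @ 3/2 + 1285.714ms (3)
3. 1928.571ms @ 9/2 + 642.857ms (3/2)
4. 2571.429ms @ 6 + 321.429ms (3/4)
5. 2892.857ms @ 27/4 + 321.429ms (3/4)
6. 3214.286ms @ 15/2 + 642.857ms (3/2)

note 2 onset = 3/2b = 642.857ms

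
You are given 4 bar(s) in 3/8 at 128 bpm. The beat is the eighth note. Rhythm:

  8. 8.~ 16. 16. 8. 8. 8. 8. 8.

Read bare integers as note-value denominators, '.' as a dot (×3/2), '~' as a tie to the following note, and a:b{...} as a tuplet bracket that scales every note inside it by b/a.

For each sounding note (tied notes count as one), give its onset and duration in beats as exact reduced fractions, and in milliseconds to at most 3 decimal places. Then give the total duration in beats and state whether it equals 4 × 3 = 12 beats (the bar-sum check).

1) 0.0ms=0b +703.125ms=3/2b
2) 703.125ms=3/2b +1054.688ms=9/4b
3) 1757.812ms=15/4b +351.562ms=3/4b
4) 2109.375ms=9/2b +703.125ms=3/2b
5) 2812.5ms=6b +703.125ms=3/2b
6) 3515.625ms=15/2b +703.125ms=3/2b
7) 4218.75ms=9b +703.125ms=3/2b
8) 4921.875ms=21/2b +703.125ms=3/2b
Σ=12b of 12 (128bpm 3/8) — PASS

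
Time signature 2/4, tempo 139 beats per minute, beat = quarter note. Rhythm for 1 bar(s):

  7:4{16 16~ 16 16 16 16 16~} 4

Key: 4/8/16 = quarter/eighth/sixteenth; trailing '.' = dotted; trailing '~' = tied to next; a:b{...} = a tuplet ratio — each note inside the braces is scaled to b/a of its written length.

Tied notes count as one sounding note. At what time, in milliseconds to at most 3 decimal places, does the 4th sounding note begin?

1. 0.0ms @ 0 + 61.665ms (1/7)
2. 61.665ms @ 1/7 + 123.33ms (2/7)
3. 184.995ms @ 3/7 + 61.665ms (1/7)
4. 246.66ms @ 4/7 + 61.665ms (1/7)
5. 308.325ms @ 5/7 + 61.665ms (1/7)
6. 369.99ms @ 6/7 + 493.32ms (8/7)

note 4 onset = 4/7b = 246.66ms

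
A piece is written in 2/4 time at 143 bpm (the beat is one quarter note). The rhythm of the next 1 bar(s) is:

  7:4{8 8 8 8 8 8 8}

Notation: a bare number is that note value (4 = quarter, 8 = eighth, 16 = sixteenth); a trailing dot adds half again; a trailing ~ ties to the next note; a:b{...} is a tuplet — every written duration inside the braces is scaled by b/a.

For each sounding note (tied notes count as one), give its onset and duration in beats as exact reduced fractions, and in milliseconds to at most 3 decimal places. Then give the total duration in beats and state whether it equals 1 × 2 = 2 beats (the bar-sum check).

1) 0.0ms=0b +119.88ms=2/7b
2) 119.88ms=2/7b +119.88ms=2/7b
3) 239.76ms=4/7b +119.88ms=2/7b
4) 359.64ms=6/7b +119.88ms=2/7b
5) 479.52ms=8/7b +119.88ms=2/7b
6) 599.401ms=10/7b +119.88ms=2/7b
7) 719.281ms=12/7b +119.88ms=2/7b
Σ=2b of 2 (143bpm 2/4) — PASS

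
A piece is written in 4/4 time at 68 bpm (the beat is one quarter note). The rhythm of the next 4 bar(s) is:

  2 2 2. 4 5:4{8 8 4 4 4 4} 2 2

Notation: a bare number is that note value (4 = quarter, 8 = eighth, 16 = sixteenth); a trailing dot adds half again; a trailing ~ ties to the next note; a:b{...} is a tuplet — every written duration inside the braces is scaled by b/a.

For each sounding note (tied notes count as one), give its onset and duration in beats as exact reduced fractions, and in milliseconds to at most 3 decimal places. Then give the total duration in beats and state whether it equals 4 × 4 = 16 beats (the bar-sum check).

1) 0.0ms=0b +1764.706ms=2b
2) 1764.706ms=2b +1764.706ms=2b
3) 3529.412ms=4b +2647.059ms=3b
4) 6176.471ms=7b +882.353ms=1b
5) 7058.824ms=8b +352.941ms=2/5b
6) 7411.765ms=42/5b +352.941ms=2/5b
7) 7764.706ms=44/5b +705.882ms=4/5b
8) 8470.588ms=48/5b +705.882ms=4/5b
9) 9176.471ms=52/5b +705.882ms=4/5b
10) 9882.353ms=56/5b +705.882ms=4/5b
11) 10588.235ms=12b +1764.706ms=2b
12) 12352.941ms=14b +1764.706ms=2b
Σ=16b of 16 (68bpm 4/4) — PASS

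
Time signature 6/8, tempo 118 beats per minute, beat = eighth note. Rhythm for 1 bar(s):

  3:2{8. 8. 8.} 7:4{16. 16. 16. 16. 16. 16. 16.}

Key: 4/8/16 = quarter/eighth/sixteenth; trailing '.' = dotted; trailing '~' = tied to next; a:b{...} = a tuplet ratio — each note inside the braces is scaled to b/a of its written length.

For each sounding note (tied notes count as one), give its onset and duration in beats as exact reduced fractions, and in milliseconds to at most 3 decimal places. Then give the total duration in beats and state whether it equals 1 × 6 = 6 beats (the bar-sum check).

1) 0.0ms=0b +508.475ms=1b
2) 508.475ms=1b +508.475ms=1b
3) 1016.949ms=2b +508.475ms=1b
4) 1525.424ms=3b +217.918ms=3/7b
5) 1743.341ms=24/7b +217.918ms=3/7b
6) 1961.259ms=27/7b +217.918ms=3/7b
7) 2179.177ms=30/7b +217.918ms=3/7b
8) 2397.094ms=33/7b +217.918ms=3/7b
9) 2615.012ms=36/7b +217.918ms=3/7b
10) 2832.93ms=39/7b +217.918ms=3/7b
Σ=6b of 6 (118bpm 6/8) — PASS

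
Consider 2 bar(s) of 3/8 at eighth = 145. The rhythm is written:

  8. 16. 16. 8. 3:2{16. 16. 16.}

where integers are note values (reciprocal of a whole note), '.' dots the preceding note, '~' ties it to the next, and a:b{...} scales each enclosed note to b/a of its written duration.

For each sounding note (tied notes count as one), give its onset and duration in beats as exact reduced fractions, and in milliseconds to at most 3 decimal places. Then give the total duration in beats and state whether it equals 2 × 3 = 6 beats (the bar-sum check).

1) 0.0ms=0b +620.69ms=3/2b
2) 620.69ms=3/2b +310.345ms=3/4b
3) 931.034ms=9/4b +310.345ms=3/4b
4) 1241.379ms=3b +620.69ms=3/2b
5) 1862.069ms=9/2b +206.897ms=1/2b
6) 2068.966ms=5b +206.897ms=1/2b
7) 2275.862ms=11/2b +206.897ms=1/2b
Σ=6b of 6 (145bpm 3/8) — PASS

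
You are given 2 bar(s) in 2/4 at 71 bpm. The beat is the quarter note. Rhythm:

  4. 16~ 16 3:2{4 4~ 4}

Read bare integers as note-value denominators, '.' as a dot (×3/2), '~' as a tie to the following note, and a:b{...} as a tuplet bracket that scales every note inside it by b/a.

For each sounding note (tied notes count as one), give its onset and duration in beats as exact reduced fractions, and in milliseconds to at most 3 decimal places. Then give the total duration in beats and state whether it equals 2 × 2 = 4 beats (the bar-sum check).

1) 0.0ms=0b +1267.606ms=3/2b
2) 1267.606ms=3/2b +422.535ms=1/2b
3) 1690.141ms=2b +563.38ms=2/3b
4) 2253.521ms=8/3b +1126.761ms=4/3b
Σ=4b of 4 (71bpm 2/4) — PASS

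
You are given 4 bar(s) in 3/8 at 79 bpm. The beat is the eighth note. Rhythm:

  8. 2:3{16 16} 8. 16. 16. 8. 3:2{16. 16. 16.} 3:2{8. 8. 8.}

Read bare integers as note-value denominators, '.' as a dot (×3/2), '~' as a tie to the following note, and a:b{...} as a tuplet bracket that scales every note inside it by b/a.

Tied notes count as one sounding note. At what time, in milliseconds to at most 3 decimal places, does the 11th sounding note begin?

note 11 onset = 9b = 6835.443ms

1. 0.0ms @ 0 + 1139.241ms (3/2)
2. 1139.241ms @ 3/2 + 569.62ms (3/4)
3. 1708.861ms @ 9/4 + 569.62ms (3/4)
4. 2278.481ms @ 3 + 1139.241ms (3/2)
5. 3417.722ms @ 9/2 + 569.62ms (3/4)
6. 3987.342ms @ 21/4 + 569.62ms (3/4)
7. 4556.962ms @ 6 + 1139.241ms (3/2)
8. 5696.203ms @ 15/2 + 379.747ms (1/2)
9. 6075.949ms @ 8 + 379.747ms (1/2)
10. 6455.696ms @ 17/2 + 379.747ms (1/2)
11. 6835.443ms @ 9 + 759.494ms (1)
12. 7594.937ms @ 10 + 759.494ms (1)
13. 8354.43ms @ 11 + 759.494ms (1)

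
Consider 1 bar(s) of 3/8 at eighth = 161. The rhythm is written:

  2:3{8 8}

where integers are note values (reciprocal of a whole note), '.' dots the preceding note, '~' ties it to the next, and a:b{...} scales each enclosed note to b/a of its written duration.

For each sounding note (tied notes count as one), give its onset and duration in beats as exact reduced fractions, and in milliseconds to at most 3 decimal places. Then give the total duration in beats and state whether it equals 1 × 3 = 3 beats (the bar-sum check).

1) 0.0ms=0b +559.006ms=3/2b
2) 559.006ms=3/2b +559.006ms=3/2b
Σ=3b of 3 (161bpm 3/8) — PASS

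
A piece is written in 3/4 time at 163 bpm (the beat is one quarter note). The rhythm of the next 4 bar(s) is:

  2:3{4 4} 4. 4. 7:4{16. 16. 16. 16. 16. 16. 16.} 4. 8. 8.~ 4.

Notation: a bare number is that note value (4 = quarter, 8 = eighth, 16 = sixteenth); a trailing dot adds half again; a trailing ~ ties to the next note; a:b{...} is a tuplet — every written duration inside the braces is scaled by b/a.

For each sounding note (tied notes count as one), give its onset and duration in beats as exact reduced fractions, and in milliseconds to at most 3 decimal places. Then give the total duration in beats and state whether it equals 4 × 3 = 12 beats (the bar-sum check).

1) 0.0ms=0b +552.147ms=3/2b
2) 552.147ms=3/2b +552.147ms=3/2b
3) 1104.294ms=3b +552.147ms=3/2b
4) 1656.442ms=9/2b +552.147ms=3/2b
5) 2208.589ms=6b +78.878ms=3/14b
6) 2287.467ms=87/14b +78.878ms=3/14b
7) 2366.345ms=45/7b +78.878ms=3/14b
8) 2445.223ms=93/14b +78.878ms=3/14b
9) 2524.102ms=48/7b +78.878ms=3/14b
10) 2602.98ms=99/14b +78.878ms=3/14b
11) 2681.858ms=51/7b +78.878ms=3/14b
12) 2760.736ms=15/2b +552.147ms=3/2b
13) 3312.883ms=9b +276.074ms=3/4b
14) 3588.957ms=39/4b +828.221ms=9/4b
Σ=12b of 12 (163bpm 3/4) — PASS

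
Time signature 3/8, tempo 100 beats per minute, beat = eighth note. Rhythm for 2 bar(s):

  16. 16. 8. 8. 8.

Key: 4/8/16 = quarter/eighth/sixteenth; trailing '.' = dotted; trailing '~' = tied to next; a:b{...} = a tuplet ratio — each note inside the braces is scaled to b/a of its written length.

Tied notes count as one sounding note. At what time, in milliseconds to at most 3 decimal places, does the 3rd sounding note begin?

1. 0.0ms @ 0 + 450.0ms (3/4)
2. 450.0ms @ 3/4 + 450.0ms (3/4)
3. 900.0ms @ 3/2 + 900.0ms (3/2)
4. 1800.0ms @ 3 + 900.0ms (3/2)
5. 2700.0ms @ 9/2 + 900.0ms (3/2)

note 3 onset = 3/2b = 900.0ms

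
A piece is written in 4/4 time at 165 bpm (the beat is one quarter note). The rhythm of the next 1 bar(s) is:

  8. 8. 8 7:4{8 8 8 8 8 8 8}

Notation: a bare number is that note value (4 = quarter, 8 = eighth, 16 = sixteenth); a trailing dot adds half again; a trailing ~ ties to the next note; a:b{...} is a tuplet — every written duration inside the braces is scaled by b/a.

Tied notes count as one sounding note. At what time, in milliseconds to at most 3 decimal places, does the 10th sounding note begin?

note 10 onset = 26/7b = 1350.649ms

1. 0.0ms @ 0 + 272.727ms (3/4)
2. 272.727ms @ 3/4 + 272.727ms (3/4)
3. 545.455ms @ 3/2 + 181.818ms (1/2)
4. 727.273ms @ 2 + 103.896ms (2/7)
5. 831.169ms @ 16/7 + 103.896ms (2/7)
6. 935.065ms @ 18/7 + 103.896ms (2/7)
7. 1038.961ms @ 20/7 + 103.896ms (2/7)
8. 1142.857ms @ 22/7 + 103.896ms (2/7)
9. 1246.753ms @ 24/7 + 103.896ms (2/7)
10. 1350.649ms @ 26/7 + 103.896ms (2/7)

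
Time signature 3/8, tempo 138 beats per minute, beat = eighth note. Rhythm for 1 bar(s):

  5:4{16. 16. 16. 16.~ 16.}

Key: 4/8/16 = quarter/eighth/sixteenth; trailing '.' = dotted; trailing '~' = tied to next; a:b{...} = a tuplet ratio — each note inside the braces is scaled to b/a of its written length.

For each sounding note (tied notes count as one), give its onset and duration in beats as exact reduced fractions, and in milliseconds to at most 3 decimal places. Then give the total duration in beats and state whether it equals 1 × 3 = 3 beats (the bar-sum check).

1) 0.0ms=0b +260.87ms=3/5b
2) 260.87ms=3/5b +260.87ms=3/5b
3) 521.739ms=6/5b +260.87ms=3/5b
4) 782.609ms=9/5b +521.739ms=6/5b
Σ=3b of 3 (138bpm 3/8) — PASS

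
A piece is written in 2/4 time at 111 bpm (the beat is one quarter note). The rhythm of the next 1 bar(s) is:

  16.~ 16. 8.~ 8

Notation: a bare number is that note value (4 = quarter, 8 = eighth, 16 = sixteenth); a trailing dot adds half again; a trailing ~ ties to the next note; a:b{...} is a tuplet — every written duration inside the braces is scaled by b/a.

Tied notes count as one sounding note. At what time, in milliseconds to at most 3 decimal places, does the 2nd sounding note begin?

1. 0.0ms @ 0 + 405.405ms (3/4)
2. 405.405ms @ 3/4 + 675.676ms (5/4)

note 2 onset = 3/4b = 405.405ms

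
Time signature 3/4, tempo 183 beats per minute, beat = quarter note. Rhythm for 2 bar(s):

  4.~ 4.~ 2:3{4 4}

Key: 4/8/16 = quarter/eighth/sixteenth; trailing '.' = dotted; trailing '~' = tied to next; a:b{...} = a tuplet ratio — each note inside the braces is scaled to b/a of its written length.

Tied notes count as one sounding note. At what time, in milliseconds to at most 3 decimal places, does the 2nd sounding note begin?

1. 0.0ms @ 0 + 1475.41ms (9/2)
2. 1475.41ms @ 9/2 + 491.803ms (3/2)

note 2 onset = 9/2b = 1475.41ms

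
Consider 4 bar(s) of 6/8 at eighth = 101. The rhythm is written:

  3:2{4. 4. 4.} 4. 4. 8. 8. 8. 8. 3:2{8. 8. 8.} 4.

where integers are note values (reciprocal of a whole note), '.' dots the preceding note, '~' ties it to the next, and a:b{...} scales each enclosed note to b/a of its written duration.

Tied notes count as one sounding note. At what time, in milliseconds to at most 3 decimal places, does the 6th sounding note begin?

1. 0.0ms @ 0 + 1188.119ms (2)
2. 1188.119ms @ 2 + 1188.119ms (2)
3. 2376.238ms @ 4 + 1188.119ms (2)
4. 3564.356ms @ 6 + 1782.178ms (3)
5. 5346.535ms @ 9 + 1782.178ms (3)
6. 7128.713ms @ 12 + 891.089ms (3/2)
7. 8019.802ms @ 27/2 + 891.089ms (3/2)
8. 8910.891ms @ 15 + 891.089ms (3/2)
9. 9801.98ms @ 33/2 + 891.089ms (3/2)
10. 10693.069ms @ 18 + 594.059ms (1)
11. 11287.129ms @ 19 + 594.059ms (1)
12. 11881.188ms @ 20 + 594.059ms (1)
13. 12475.248ms @ 21 + 1782.178ms (3)

note 6 onset = 12b = 7128.713ms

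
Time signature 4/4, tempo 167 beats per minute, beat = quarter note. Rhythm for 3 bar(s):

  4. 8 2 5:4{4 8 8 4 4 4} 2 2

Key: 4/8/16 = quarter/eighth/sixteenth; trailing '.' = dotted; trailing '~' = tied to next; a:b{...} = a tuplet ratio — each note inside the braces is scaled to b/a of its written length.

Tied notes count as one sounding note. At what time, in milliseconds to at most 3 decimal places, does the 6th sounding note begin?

1. 0.0ms @ 0 + 538.922ms (3/2)
2. 538.922ms @ 3/2 + 179.641ms (1/2)
3. 718.563ms @ 2 + 718.563ms (2)
4. 1437.126ms @ 4 + 287.425ms (4/5)
5. 1724.551ms @ 24/5 + 143.713ms (2/5)
6. 1868.263ms @ 26/5 + 143.713ms (2/5)
7. 2011.976ms @ 28/5 + 287.425ms (4/5)
8. 2299.401ms @ 32/5 + 287.425ms (4/5)
9. 2586.826ms @ 36/5 + 287.425ms (4/5)
10. 2874.251ms @ 8 + 718.563ms (2)
11. 3592.814ms @ 10 + 718.563ms (2)

note 6 onset = 26/5b = 1868.263ms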